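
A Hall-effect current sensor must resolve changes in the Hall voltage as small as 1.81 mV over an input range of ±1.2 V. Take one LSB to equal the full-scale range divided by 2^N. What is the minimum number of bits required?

Span: 1.2 V − (-1.2 V) = 2.4 V.
Required number of levels: 2.4/1.81 mV = 1326.0; smallest N with 2^N ≥ that is 11.

11 bits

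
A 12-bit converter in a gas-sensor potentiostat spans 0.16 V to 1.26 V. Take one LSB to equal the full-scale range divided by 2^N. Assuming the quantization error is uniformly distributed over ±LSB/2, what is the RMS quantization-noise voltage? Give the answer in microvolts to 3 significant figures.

77.5 µV

The full-scale span is 1.26 − (0.16) = 1.1 V.
LSB = 1.1 V / 2^12 = 268.55 µV.
σ_q = LSB/√12 = 268.55 µV/3.4641 = 77.5 µV.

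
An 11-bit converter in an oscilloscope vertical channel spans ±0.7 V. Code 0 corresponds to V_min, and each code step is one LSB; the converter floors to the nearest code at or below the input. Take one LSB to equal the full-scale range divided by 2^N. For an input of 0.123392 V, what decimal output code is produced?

1204

Range = 0.7 − (-0.7) = 1.4 V. LSB = 1.4 V / 2^11 ≈ 0.6836 mV.
(V_in − V_min) × 2^11/range = (0.123392 − (-0.7)) × 2048/1.4 = 1204.505.
Floor → code = 1204.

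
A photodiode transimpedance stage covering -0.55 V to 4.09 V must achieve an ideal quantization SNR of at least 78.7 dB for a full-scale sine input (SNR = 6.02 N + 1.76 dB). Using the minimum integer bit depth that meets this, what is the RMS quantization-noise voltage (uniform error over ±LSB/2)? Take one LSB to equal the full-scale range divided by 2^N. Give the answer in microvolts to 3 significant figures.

164 µV

Full-scale range = 4.09 V − (-0.55 V) = 4.64 V.
6.02 N + 1.76 ≥ 78.7 gives N ≥ 12.781, so the minimum integer is 13.
LSB = 4.64 V / 2^13 = 0.56641 mV.
V_rms = LSB/√12 = 164 µV.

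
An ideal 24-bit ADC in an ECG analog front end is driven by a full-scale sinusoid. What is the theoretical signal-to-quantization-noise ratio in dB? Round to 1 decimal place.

146.2 dB

6.02(24) + 1.76 = 144.48 + 1.76 = 146.24 dB.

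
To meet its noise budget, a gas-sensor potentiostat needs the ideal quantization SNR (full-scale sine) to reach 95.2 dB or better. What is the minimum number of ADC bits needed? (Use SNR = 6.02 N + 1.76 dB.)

16 bits

Solving 6.02 N ≥ 95.2 − 1.76: N ≥ 15.522. Round up → N = 16.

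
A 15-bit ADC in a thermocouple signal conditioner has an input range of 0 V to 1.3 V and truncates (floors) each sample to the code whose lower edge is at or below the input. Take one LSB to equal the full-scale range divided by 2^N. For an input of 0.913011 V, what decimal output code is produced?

Full-scale range = 1.3 V. LSB = 1.3 V / 2^15 ≈ 39.67 µV.
V_in − V_min = 0.913011 − (0) = 0.913011 V.
Divide by LSB: 0.913011 × 32768/1.3 = 23013.4957.
Truncating gives code 23013.

23013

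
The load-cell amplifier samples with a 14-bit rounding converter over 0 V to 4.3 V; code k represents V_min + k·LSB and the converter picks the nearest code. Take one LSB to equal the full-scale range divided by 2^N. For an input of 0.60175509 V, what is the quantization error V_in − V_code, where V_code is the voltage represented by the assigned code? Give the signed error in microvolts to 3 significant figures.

−45.4 µV

Range is 4.3 V. LSB = 4.3 V / 2^14 ≈ 262.5 µV.
Position in LSBs: (0.60175509 − (0)) × 16384/4.3 = 2292.8268; rounding gives k = 2293.
V_code = 0 + (2293/16384) × 4.3 = 0.60180053711 V.
V_in − V_code = 0.60175509 − (0.60180053711) = −45.4 µV.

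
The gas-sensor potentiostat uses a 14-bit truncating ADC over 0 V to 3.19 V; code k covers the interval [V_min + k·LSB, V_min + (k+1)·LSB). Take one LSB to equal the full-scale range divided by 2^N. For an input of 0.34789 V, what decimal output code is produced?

Full-scale range = 3.19 V. LSB = 3.19 V / 2^14 ≈ 194.7 µV.
code = ⌊(V_in − V_min)/LSB⌋ = ⌊(V_in − V_min) × 2^14 / range⌋
     = ⌊(0.34789 − (0)) × 16384 / 3.19⌋ = ⌊0.34789 × 16384/3.19⌋
     = ⌊1786.780⌋ = 1786.

1786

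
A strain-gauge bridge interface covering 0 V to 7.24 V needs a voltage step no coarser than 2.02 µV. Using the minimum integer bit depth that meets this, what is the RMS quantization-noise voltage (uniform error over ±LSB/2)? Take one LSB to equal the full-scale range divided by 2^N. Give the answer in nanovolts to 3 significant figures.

Span = 7.24 V.
Need 2^N ≥ 7.24 V / 2.02 µV = 3.584e6 → N_min = 22.
LSB = 7.24 V ÷ 2^22 = 7.24/4194304 V = 1.7262 µV.
V_rms = LSB/√12 = 498 nV.

498 nV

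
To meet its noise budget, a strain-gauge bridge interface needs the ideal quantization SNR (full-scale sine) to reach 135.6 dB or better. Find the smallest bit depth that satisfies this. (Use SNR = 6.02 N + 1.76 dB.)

23 bits

6.02 N + 1.76 ≥ 135.6 gives N ≥ 22.233, so the minimum integer is 23.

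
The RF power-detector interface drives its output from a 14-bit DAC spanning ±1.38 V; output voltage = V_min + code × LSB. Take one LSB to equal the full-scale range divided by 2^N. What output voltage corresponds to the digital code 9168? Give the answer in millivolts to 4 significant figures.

164.4 mV

Full-scale range = 1.38 V − (-1.38 V) = 2.76 V. LSB = 2.76 V / 2^14.
Output = V_min + (9168/16384) × range = -1.38 + 0.559570 × 2.76 V
      = -1.38 + 1.54441 = 0.164414 V.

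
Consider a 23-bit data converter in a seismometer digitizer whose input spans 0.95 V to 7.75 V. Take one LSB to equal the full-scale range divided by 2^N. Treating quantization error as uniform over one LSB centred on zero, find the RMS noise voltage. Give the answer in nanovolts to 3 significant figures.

234 nV

The full-scale span is 7.75 − (0.95) = 6.8 V.
LSB = 6.8 V / 2^23 = 0.81062 µV.
V_rms = LSB/√12 = 0.81062 µV / √12 = 234 nV.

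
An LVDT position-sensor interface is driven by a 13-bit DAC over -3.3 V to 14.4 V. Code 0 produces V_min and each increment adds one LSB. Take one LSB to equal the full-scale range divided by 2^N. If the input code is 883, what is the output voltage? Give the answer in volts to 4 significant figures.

-1.392 V

Range = 14.4 − (-3.3) = 17.7 V. LSB = 17.7 V / 2^13.
V_out = -3.3 + 883 × (17.7/8192) V
      = -3.3 V + 1.90785 V = -1.39215 V.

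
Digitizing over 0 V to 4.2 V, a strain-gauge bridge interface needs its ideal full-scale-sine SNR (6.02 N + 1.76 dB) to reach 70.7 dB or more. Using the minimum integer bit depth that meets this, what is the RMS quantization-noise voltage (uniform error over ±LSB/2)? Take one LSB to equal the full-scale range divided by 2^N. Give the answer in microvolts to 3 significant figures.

V_FS = 4.2 V.
Solving 6.02 N ≥ 70.7 − 1.76: N ≥ 11.452. Round up → N = 12.
LSB = 4.2 V ÷ 2^12 = 4.2/4096 V = 1.0254 mV.
RMS noise = LSB/√12 = 296 µV.

296 µV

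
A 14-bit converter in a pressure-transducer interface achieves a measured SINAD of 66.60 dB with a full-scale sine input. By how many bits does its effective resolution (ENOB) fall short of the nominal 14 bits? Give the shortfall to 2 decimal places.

3.23 bits

ENOB = (SINAD − 1.76)/6.02 = (66.60 − 1.76)/6.02 = 10.7708 bits.
Shortfall = 14 − 10.7708 = 3.2292 bits.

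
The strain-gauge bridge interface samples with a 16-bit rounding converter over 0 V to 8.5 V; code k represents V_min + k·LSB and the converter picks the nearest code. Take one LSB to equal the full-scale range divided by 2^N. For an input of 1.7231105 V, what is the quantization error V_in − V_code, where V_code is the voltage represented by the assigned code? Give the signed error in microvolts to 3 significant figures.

+49.9 µV

Full-scale range = 8.5 V. LSB = 8.5 V / 2^16 ≈ 129.7 µV.
(1.7231105 − (0)) / LSB = 1.7231105 × 65536/8.5 = 13285.3847. Nearest integer: k = 13285.
Reconstructed level: 0 + 13285 × 8.5/65536 V = 1.7230606079 V.
Error = V_in − V_code = 1.7231105 − (1.7230606079) = +49.9 µV.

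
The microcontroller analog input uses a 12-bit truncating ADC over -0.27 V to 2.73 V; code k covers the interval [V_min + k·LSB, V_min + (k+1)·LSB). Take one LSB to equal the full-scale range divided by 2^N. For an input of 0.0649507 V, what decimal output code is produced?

Span: 2.73 V − (-0.27 V) = 3 V. LSB = 3 V / 2^12 ≈ 0.7324 mV.
(V_in − V_min) × 2^12/range = (0.0649507 − (-0.27)) × 4096/3 = 457.319.
Floor → code = 457.

457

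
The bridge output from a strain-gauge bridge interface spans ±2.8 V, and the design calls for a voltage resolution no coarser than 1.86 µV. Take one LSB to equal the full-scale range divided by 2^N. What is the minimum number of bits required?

Span: 2.8 V − (-2.8 V) = 5.6 V.
5.6 V / 1.86 µV = 3.011e6. Since 2^21 = 2097152 and 2^22 = 4194304, N = 22.

22 bits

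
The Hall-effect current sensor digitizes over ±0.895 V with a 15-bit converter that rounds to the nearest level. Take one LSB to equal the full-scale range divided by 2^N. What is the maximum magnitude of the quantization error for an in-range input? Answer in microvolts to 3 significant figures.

27.3 µV

The full-scale span is 0.895 − (-0.895) = 1.79 V.
LSB = 1.79 V / 2^15 = 54.626 µV.
A rounding quantizer has |error| ≤ LSB/2 = 27.3 µV.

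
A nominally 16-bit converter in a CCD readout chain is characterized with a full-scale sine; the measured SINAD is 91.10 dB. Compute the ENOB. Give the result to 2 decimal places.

14.84 bits

Inverting SNR = 6.02 N + 1.76: N_eff = (91.10 − 1.76)/6.02 = 14.8405.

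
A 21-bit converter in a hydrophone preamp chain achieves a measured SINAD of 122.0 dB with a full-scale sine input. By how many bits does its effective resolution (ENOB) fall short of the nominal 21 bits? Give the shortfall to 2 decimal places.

1.03 bits

ENOB = (SINAD − 1.76)/6.02 = (122.0 − 1.76)/6.02 = 19.9734 bits.
21 − 19.9734 = 1.03 bits below nominal.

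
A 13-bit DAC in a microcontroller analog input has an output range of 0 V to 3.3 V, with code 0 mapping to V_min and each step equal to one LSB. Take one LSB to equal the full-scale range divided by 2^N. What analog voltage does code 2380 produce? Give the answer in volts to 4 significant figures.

0.9587 V

V_FS = 3.3 V. LSB = 3.3 V / 2^13.
Output = V_min + (2380/8192) × range = 0 + 0.290527 × 3.3 V
      = 0 V + 0.958740 V = 0.958740 V.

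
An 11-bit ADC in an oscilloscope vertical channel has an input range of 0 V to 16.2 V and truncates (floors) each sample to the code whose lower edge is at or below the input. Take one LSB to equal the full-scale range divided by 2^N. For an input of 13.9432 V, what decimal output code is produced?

Full-scale range = 16.2 V. LSB = 16.2 V / 2^11 ≈ 7.910 mV.
code = ⌊(V_in − V_min)/LSB⌋ = ⌊(V_in − V_min) × 2^11 / range⌋
     = ⌊(13.9432 − (0)) × 2048 / 16.2⌋ = ⌊13.9432 × 2048/16.2⌋
     = ⌊1762.696⌋ = 1762.

1762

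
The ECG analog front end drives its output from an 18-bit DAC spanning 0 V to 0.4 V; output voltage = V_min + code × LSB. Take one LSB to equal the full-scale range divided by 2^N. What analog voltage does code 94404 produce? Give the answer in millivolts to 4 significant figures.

144.0 mV

Full-scale range = 0.4 V. LSB = 0.4 V / 2^18.
Output = V_min + (94404/262144) × range = 0 + 0.360123 × 0.4 V
      = 0 + 0.144049 = 0.144049 V.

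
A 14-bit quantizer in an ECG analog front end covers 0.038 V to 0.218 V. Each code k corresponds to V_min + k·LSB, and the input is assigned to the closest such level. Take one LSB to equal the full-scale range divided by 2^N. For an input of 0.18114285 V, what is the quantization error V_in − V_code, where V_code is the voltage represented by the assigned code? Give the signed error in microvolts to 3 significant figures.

+1.98 µV

The full-scale span is 0.218 − (0.038) = 0.18 V. LSB = 0.18 V / 2^14 ≈ 10.99 µV.
Position in LSBs: (0.18114285 − (0.038)) × 16384/0.18 = 13029.1803; rounding gives k = 13029.
V_code = V_min + k × range/2^14 = 0.038 + 13029 × 0.18/16384 = 0.18114086914 V.
Error = V_in − V_code = 0.18114285 − (0.18114086914) = +1.98 µV.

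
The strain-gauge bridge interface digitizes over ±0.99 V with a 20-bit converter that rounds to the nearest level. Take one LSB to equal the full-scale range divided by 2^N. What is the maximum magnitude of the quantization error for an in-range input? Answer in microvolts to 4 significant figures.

0.9441 µV

Span: 0.99 V − (-0.99 V) = 1.98 V.
One LSB is 1.98 V / 1048576 = 1.88828 µV.
|e|_max = LSB/2 = 0.9441 µV.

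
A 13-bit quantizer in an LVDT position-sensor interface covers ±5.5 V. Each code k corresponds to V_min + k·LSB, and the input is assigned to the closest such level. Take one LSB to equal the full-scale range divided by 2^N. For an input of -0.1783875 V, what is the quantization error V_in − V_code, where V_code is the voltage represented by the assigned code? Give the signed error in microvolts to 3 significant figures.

+201 µV

Full-scale range = 5.5 V − (-5.5 V) = 11 V. LSB = 11 V / 2^13 ≈ 1.343 mV.
(-0.1783875 − (-5.5)) / LSB = 5.3216125 × 8192/11 = 3963.1500. Nearest integer: k = 3963.
V_code = V_min + k × range/2^13 = -5.5 + 3963 × 11/8192 = -0.1785888672 V.
V_in − V_code = -0.1783875 − (-0.1785888672) = +201 µV.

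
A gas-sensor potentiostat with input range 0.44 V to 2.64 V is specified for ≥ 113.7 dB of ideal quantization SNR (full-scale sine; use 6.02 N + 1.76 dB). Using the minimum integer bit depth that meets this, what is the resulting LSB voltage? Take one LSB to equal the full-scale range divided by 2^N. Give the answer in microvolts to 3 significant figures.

4.20 µV

Range = 2.64 − (0.44) = 2.2 V.
N ≥ (113.7 − 1.76)/6.02 = 18.595 → N_min = 19.
LSB = 2.2 V ÷ 2^19 = 2.2/524288 V = 4.20 µV.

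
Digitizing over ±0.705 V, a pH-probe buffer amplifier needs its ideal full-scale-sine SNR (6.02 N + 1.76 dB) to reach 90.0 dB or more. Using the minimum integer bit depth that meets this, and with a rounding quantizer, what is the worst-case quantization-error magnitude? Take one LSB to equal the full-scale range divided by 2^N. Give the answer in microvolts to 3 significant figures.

The full-scale span is 0.705 − (-0.705) = 1.41 V.
Required N = ⌈(90.0 − 1.76)/6.02⌉ = ⌈14.658⌉ = 15.
LSB = 1.41 V ÷ 2^15 = 1.41/32768 V = 43.030 µV.
Half an LSB is 21.5 µV.

21.5 µV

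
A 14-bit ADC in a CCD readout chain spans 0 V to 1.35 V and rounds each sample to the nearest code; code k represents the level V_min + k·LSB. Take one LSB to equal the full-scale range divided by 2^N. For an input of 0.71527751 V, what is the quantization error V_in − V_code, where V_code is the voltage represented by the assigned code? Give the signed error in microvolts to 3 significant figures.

−14.8 µV

Span = 1.35 V. LSB = 1.35 V / 2^14 ≈ 82.40 µV.
(0.71527751 − (0)) / LSB = 0.71527751 × 16384/1.35 = 8680.8198. Nearest integer: k = 8681.
V_code = V_min + k × range/2^14 = 0 + 8681 × 1.35/16384 = 0.71529235840 V.
Error = V_in − V_code = 0.71527751 − (0.71529235840) = −14.8 µV.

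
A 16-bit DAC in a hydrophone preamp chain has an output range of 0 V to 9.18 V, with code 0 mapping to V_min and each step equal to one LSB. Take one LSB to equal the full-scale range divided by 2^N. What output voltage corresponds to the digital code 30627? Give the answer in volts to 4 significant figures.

Span = 9.18 V. LSB = 9.18 V / 2^16.
V_out = V_min + code × LSB = 0 V + 30627 × 9.18 V / 65536
      = 0 + 4.29010 = 4.29010 V.

4.290 V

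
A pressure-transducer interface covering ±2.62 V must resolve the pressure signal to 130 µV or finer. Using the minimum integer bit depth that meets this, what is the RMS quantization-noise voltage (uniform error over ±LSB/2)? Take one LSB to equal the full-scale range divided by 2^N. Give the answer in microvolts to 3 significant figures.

23.1 µV

Range = 2.62 − (-2.62) = 5.24 V.
5.24 V / 130 µV = 40310. Since 2^15 = 32768 and 2^16 = 65536, N = 16.
LSB = 5.24 V / 2^16 = 79.956 µV.
RMS noise = LSB/√12 = 23.1 µV.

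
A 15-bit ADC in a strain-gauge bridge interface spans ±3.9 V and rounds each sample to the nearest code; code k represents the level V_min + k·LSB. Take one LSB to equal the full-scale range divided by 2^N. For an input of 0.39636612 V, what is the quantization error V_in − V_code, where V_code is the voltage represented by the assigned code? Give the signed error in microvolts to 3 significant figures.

+34.3 µV

Range = 3.9 − (-3.9) = 7.8 V. LSB = 7.8 V / 2^15 ≈ 238.0 µV.
(V_in − V_min)/LSB = (0.39636612 − (-3.9)) × 32768/7.8 = 18049.1442 → nearest code k = 18049.
Reconstructed level: -3.9 + 18049 × 7.8/32768 V = 0.39633178711 V.
V_in − V_code = 0.39636612 − (0.39633178711) = +34.3 µV.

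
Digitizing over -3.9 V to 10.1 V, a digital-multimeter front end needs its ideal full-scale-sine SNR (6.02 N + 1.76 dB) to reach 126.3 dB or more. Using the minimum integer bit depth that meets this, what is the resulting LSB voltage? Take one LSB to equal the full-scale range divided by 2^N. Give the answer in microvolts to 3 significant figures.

6.68 µV

Span: 10.1 V − (-3.9 V) = 14 V.
N ≥ (126.3 − 1.76)/6.02 = 20.688 → N_min = 21.
One LSB is 14 V / 2097152 = 6.68 µV.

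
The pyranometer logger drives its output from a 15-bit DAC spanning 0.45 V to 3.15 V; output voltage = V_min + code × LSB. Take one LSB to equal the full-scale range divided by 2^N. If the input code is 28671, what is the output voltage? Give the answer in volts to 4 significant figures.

2.812 V

Range = 3.15 − (0.45) = 2.7 V. LSB = 2.7 V / 2^15.
Output = V_min + (28671/32768) × range = 0.45 + 0.874969 × 2.7 V
      = 0.45 V + 2.36242 V = 2.81242 V.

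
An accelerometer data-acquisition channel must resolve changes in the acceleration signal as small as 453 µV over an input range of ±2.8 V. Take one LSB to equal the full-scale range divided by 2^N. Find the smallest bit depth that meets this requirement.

14 bits

Full-scale range = 2.8 V − (-2.8 V) = 5.6 V.
5.6 V / 453 µV = 12360. Since 2^13 = 8192 and 2^14 = 16384, N = 14.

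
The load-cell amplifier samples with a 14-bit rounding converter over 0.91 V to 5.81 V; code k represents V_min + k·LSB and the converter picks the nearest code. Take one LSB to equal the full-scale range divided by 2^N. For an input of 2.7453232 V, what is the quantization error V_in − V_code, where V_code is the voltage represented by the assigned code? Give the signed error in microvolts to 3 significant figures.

The full-scale span is 5.81 − (0.91) = 4.9 V. LSB = 4.9 V / 2^14 ≈ 299.1 µV.
Position in LSBs: (2.7453232 − (0.91)) × 16384/4.9 = 6136.7215; rounding gives k = 6137.
Reconstructed level: 0.91 + 6137 × 4.9/16384 V = 2.7454064941 V.
V_in − V_code = 2.7453232 − (2.7454064941) = −83.3 µV.

−83.3 µV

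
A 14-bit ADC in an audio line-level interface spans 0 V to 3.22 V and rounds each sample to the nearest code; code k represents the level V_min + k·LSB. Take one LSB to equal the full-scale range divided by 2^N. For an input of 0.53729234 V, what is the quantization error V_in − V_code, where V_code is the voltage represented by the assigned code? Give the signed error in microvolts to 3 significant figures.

Full-scale range = 3.22 V. LSB = 3.22 V / 2^14 ≈ 196.5 µV.
(0.53729234 − (0)) / LSB = 0.53729234 × 16384/3.22 = 2733.8502. Nearest integer: k = 2734.
V_code = 0 + (2734/16384) × 3.22 = 0.53732177734 V.
Error = V_in − V_code = 0.53729234 − (0.53732177734) = −29.4 µV.

−29.4 µV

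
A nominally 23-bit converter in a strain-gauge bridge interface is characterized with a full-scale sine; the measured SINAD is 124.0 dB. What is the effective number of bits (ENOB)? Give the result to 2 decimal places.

ENOB = (124.0 − 1.76)/6.02 = 20.3056 bits.

20.31 bits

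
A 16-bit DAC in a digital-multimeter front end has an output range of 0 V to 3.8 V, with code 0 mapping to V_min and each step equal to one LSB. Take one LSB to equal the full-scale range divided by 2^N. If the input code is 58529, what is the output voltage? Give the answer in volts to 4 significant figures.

Span = 3.8 V. LSB = 3.8 V / 2^16.
Output = V_min + (58529/65536) × range = 0 + 0.893082 × 3.8 V
      = 0 + 3.39371 = 3.39371 V.

3.394 V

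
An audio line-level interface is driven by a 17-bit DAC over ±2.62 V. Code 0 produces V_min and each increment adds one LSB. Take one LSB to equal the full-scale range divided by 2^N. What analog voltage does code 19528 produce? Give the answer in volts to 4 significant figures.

-1.839 V

Range = 2.62 − (-2.62) = 5.24 V. LSB = 5.24 V / 2^17.
Output = V_min + (19528/131072) × range = -2.62 + 0.148987 × 5.24 V
      = -2.62 + 0.780691 = -1.83931 V.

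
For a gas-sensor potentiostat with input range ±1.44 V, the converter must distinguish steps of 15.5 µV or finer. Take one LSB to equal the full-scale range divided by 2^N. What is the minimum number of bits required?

Span: 1.44 V − (-1.44 V) = 2.88 V.
2.88 V / 15.5 µV = 185800. Since 2^17 = 131072 and 2^18 = 262144, N = 18.

18 bits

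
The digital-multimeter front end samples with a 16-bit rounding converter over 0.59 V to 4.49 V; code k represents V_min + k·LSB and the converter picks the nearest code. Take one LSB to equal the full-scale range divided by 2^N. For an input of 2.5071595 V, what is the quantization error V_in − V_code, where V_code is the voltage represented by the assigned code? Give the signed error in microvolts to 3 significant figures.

+8.62 µV

Span: 4.49 V − (0.59 V) = 3.9 V. LSB = 3.9 V / 2^16 ≈ 59.51 µV.
(V_in − V_min)/LSB = (2.5071595 − (0.59)) × 65536/3.9 = 32216.1449 → nearest code k = 32216.
V_code = V_min + k × range/2^16 = 0.59 + 32216 × 3.9/65536 = 2.5071508789 V.
Error = V_in − V_code = 2.5071595 − (2.5071508789) = +8.62 µV.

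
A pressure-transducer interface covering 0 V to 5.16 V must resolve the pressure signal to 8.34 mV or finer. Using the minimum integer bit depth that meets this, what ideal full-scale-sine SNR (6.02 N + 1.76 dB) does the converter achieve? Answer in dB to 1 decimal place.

62.0 dB

Span = 5.16 V.
Levels needed ≥ 5.16/8.34 mV = 618.7. 2^10 = 1024 suffices, so N_min = 10.
6.02(10) + 1.76 = 61.96 dB.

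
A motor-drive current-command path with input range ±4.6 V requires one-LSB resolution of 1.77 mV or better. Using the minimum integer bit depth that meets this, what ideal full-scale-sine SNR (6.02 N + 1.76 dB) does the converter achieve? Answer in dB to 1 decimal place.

Full-scale range = 4.6 V − (-4.6 V) = 9.2 V.
Required number of levels: 9.2/1.77 mV = 5197.7; smallest N with 2^N ≥ that is 13.
SNR = 6.02 × 13 + 1.76 = 80.02 dB.

80.0 dB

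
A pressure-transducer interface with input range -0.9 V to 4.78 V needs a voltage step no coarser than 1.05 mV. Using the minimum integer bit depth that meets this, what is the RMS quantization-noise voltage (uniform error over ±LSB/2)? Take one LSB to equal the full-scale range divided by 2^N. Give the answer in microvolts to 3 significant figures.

The full-scale span is 4.78 − (-0.9) = 5.68 V.
Need 2^N ≥ 5.68 V / 1.05 mV = 5410 → N_min = 13.
LSB = 5.68 V ÷ 2^13 = 5.68/8192 V = 0.69336 mV.
RMS noise = LSB/√12 = 200 µV.

200 µV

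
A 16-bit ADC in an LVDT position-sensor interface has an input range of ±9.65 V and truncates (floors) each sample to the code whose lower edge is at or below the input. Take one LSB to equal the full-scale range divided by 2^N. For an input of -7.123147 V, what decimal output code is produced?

8580

Full-scale range = 9.65 V − (-9.65 V) = 19.3 V. LSB = 19.3 V / 2^16 ≈ 294.5 µV.
(V_in − V_min) × 2^16/range = (-7.123147 − (-9.65)) × 65536/19.3 = 8580.302.
Floor → code = 8580.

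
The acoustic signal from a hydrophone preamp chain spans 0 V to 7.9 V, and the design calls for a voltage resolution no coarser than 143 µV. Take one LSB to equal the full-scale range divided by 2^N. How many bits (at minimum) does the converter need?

Span = 7.9 V.
Levels needed ≥ 7.9/143 µV = 55240. 2^16 = 65536 suffices, so N_min = 16.

16 bits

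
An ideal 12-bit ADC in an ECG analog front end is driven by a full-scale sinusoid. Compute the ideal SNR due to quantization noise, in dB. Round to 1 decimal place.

6.02(12) + 1.76 = 72.24 + 1.76 = 74.00 dB.

74.0 dB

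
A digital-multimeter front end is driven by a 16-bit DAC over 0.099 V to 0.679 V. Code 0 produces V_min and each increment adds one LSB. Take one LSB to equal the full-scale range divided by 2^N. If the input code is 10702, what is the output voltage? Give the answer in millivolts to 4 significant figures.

193.7 mV

Span: 0.679 V − (0.099 V) = 0.58 V. LSB = 0.58 V / 2^16.
Output = V_min + (10702/65536) × range = 0.099 + 0.163300 × 0.58 V
      = 0.099 V + 0.0947137 V = 0.193714 V.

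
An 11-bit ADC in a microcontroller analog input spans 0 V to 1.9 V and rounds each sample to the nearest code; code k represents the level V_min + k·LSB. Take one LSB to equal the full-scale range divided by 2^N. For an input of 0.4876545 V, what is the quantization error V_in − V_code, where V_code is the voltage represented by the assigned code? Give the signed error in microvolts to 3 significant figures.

−334 µV

Full-scale range = 1.9 V. LSB = 1.9 V / 2^11 ≈ 0.9277 mV.
(0.4876545 − (0)) / LSB = 0.4876545 × 2048/1.9 = 525.6402. Nearest integer: k = 526.
V_code = 0 + (526/2048) × 1.9 = 0.4879882813 V.
V_in − V_code = 0.4876545 − (0.4879882813) = −334 µV.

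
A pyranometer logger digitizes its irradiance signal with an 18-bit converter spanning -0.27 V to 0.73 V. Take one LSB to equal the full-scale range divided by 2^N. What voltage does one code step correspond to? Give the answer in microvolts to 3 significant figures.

Range = 0.73 − (-0.27) = 1 V.
Number of codes = 2^18 = 262144.
LSB = 1 V ÷ 2^18 = 1/262144 V = 3.81 µV.

3.81 µV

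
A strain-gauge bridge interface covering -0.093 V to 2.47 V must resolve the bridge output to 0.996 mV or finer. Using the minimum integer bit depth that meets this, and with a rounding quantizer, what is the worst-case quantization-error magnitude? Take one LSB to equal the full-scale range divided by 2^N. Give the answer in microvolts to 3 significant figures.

The full-scale span is 2.47 − (-0.093) = 2.563 V.
Levels needed ≥ 2.563/0.996 mV = 2573. 2^12 = 4096 suffices, so N_min = 12.
LSB = 2.563 V / 2^12 = 0.62573 mV.
|e|_max = LSB/2 = 313 µV.

313 µV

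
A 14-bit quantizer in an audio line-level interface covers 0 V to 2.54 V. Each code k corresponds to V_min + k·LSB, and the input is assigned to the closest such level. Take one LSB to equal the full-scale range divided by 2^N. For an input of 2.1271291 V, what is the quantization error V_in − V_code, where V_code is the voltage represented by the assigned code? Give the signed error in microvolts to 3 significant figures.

V_FS = 2.54 V. LSB = 2.54 V / 2^14 ≈ 155.0 µV.
(2.1271291 − (0)) / LSB = 2.1271291 × 16384/2.54 = 13720.8201. Nearest integer: k = 13721.
V_code = V_min + k × range/2^14 = 0 + 13721 × 2.54/16384 = 2.1271569824 V.
V_in − V_code = 2.1271291 − (2.1271569824) = −27.9 µV.

−27.9 µV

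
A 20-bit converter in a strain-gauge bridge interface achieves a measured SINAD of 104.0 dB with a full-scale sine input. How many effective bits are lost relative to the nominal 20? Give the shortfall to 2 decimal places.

N_eff = (104.0 − 1.76)/6.02 = 16.9834 bits.
Shortfall = 20 − 16.9834 = 3.0166 bits.

3.02 bits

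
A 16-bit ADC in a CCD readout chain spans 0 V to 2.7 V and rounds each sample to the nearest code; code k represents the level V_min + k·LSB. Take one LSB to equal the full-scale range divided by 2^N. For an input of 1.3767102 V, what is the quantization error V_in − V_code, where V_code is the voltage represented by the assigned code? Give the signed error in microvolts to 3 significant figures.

Range is 2.7 V. LSB = 2.7 V / 2^16 ≈ 41.20 µV.
(V_in − V_min)/LSB = (1.3767102 − (0)) × 65536/2.7 = 33416.3258 → nearest code k = 33416.
Reconstructed level: 0 + 33416 × 2.7/65536 V = 1.3766967773 V.
Error = V_in − V_code = 1.3767102 − (1.3766967773) = +13.4 µV.

+13.4 µV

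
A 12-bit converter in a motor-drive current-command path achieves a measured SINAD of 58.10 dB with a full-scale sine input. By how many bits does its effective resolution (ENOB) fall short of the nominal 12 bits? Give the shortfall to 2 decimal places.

2.64 bits

N_eff = (58.10 − 1.76)/6.02 = 9.3588 bits.
12 − 9.3588 = 2.64 bits below nominal.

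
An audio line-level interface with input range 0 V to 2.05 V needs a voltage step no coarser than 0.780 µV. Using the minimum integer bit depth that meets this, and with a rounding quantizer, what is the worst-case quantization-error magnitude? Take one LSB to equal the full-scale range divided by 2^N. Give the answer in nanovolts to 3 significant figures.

Range is 2.05 V.
Required number of levels: 2.05/0.780 µV = 2.6282e6; smallest N with 2^N ≥ that is 22.
LSB = 2.05 V ÷ 2^22 = 2.05/4194304 V = 488.76 nV.
|e|_max = LSB/2 = 244 nV.

244 nV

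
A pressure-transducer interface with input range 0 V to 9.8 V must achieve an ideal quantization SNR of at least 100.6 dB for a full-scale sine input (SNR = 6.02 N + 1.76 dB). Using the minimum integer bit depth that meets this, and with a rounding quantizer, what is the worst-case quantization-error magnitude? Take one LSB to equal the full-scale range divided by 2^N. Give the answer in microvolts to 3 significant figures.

Full-scale range = 9.8 V.
N ≥ (100.6 − 1.76)/6.02 = 16.419 → N_min = 17.
LSB = 9.8 V ÷ 2^17 = 9.8/131072 V = 74.768 µV.
Max error for round-to-nearest is LSB/2 = 37.4 µV.

37.4 µV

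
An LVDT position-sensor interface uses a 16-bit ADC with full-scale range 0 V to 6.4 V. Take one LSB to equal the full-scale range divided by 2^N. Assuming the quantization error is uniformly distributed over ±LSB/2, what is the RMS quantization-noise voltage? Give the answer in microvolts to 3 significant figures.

V_FS = 6.4 V.
LSB = 6.4 V / 2^16 = 97.656 µV.
For a uniform distribution on [−LSB/2, +LSB/2], V_rms = LSB/√12 = 97.656 µV/3.4641 = 28.2 µV.

28.2 µV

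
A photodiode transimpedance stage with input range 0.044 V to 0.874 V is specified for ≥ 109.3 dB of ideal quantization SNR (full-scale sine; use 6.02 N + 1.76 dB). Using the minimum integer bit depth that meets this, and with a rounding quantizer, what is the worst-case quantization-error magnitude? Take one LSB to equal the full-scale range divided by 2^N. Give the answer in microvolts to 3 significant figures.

1.58 µV

Full-scale range = 0.874 V − (0.044 V) = 0.83 V.
Solving 6.02 N ≥ 109.3 − 1.76: N ≥ 17.864. Round up → N = 18.
One LSB is 0.83 V / 262144 = 3.1662 µV.
|e|_max = LSB/2 = 1.58 µV.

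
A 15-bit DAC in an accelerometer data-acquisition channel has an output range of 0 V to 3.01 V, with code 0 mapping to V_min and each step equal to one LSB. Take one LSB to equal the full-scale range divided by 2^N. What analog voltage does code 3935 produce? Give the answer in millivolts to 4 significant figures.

Full-scale range = 3.01 V. LSB = 3.01 V / 2^15.
Output = V_min + (3935/32768) × range = 0 + 0.120087 × 3.01 V
      = 0 V + 0.361461 V = 0.361461 V.

361.5 mV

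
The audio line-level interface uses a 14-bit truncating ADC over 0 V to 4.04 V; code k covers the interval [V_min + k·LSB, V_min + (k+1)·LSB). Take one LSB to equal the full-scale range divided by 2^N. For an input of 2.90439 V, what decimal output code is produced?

11778

V_FS = 4.04 V. LSB = 4.04 V / 2^14 ≈ 246.6 µV.
V_in − V_min = 2.90439 − (0) = 2.90439 V.
Divide by LSB: 2.90439 × 16384/4.04 = 11778.5955.
Truncating gives code 11778.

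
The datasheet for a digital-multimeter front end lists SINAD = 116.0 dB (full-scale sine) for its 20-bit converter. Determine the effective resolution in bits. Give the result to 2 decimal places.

Inverting SNR = 6.02 N + 1.76: N_eff = (116.0 − 1.76)/6.02 = 18.9767.

18.98 bits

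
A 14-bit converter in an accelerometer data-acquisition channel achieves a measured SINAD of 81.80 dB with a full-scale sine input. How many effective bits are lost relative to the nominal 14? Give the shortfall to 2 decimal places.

ENOB = (SINAD − 1.76)/6.02 = (81.80 − 1.76)/6.02 = 13.2957 bits.
Lost resolution: 14 − 13.2957 = 0.7043 bits.

0.70 bits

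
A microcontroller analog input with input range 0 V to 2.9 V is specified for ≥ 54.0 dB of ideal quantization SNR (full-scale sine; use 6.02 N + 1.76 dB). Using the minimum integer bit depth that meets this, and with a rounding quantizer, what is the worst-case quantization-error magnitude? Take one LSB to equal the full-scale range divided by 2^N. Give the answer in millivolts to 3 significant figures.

2.83 mV

Span = 2.9 V.
Solving 6.02 N ≥ 54.0 − 1.76: N ≥ 8.678. Round up → N = 9.
One LSB is 2.9 V / 512 = 5.6641 mV.
Half an LSB is 2.83 mV.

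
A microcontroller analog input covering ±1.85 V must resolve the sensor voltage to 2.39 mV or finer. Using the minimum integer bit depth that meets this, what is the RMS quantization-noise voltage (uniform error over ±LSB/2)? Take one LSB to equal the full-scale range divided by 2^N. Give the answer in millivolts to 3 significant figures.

0.522 mV

Range = 1.85 − (-1.85) = 3.7 V.
Required number of levels: 3.7/2.39 mV = 1548.1; smallest N with 2^N ≥ that is 11.
LSB = 3.7 V / 2^11 = 1.8066 mV.
V_rms = LSB/√12 = 0.522 mV.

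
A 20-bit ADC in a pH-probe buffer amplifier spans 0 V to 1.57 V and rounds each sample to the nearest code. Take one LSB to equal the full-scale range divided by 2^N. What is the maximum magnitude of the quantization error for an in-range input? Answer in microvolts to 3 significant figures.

Range is 1.57 V.
LSB = 1.57 V ÷ 2^20 = 1.57/1048576 V = 1.4973 µV.
A rounding quantizer has |error| ≤ LSB/2 = 0.749 µV.

0.749 µV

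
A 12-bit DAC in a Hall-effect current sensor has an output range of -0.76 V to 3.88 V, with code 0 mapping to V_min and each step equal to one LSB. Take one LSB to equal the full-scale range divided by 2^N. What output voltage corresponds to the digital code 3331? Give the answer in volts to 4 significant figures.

3.013 V

Full-scale range = 3.88 V − (-0.76 V) = 4.64 V. LSB = 4.64 V / 2^12.
V_out = V_min + code × LSB = -0.76 V + 3331 × 4.64 V / 4096
      = -0.76 V + 3.77340 V = 3.01340 V.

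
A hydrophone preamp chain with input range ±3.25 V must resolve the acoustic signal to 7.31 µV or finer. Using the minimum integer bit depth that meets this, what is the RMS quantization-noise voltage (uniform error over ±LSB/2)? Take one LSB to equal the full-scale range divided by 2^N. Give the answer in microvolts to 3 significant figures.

1.79 µV

Full-scale range = 3.25 V − (-3.25 V) = 6.5 V.
6.5 V / 7.31 µV = 889200. Since 2^19 = 524288 and 2^20 = 1048576, N = 20.
One LSB is 6.5 V / 1048576 = 6.1989 µV.
V_rms = LSB/√12 = 1.79 µV.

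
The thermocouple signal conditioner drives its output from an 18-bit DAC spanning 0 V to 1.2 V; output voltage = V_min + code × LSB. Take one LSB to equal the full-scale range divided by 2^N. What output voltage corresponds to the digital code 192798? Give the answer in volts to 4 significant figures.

0.8826 V

Span = 1.2 V. LSB = 1.2 V / 2^18.
Output = V_min + (192798/262144) × range = 0 + 0.735466 × 1.2 V
      = 0 + 0.882559 = 0.882559 V.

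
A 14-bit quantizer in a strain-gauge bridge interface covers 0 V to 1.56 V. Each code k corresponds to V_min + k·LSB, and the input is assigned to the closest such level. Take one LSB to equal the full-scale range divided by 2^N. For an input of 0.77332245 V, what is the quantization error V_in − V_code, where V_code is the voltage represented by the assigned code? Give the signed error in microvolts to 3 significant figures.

−12.5 µV

V_FS = 1.56 V. LSB = 1.56 V / 2^14 ≈ 95.21 µV.
(V_in − V_min)/LSB = (0.77332245 − (0)) × 16384/1.56 = 8121.8686 → nearest code k = 8122.
V_code = V_min + k × range/2^14 = 0 + 8122 × 1.56/16384 = 0.77333496094 V.
Error = V_in − V_code = 0.77332245 − (0.77333496094) = −12.5 µV.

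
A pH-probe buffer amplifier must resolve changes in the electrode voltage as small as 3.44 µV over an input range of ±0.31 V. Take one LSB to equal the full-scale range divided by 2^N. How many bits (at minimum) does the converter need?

18 bits

Range = 0.31 − (-0.31) = 0.62 V.
Required number of levels: 0.62/3.44 µV = 180230; smallest N with 2^N ≥ that is 18.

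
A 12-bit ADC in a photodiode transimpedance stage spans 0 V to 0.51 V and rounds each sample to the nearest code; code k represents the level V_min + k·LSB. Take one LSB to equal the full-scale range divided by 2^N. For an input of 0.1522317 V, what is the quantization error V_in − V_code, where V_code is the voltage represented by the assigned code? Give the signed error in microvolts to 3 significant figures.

Span = 0.51 V. LSB = 0.51 V / 2^12 ≈ 124.5 µV.
(V_in − V_min)/LSB = (0.1522317 − (0)) × 4096/0.51 = 1222.6295 → nearest code k = 1223.
V_code = 0 + (1223/4096) × 0.51 = 0.1522778320 V.
e = 0.1522317 − (0.1522778320) = −46.1 µV.

−46.1 µV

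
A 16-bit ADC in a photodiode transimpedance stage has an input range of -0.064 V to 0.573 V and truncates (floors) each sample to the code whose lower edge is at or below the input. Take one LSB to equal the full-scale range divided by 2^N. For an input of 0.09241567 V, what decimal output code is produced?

Span: 0.573 V − (-0.064 V) = 0.637 V. LSB = 0.637 V / 2^16 ≈ 9.720 µV.
V_in − V_min = 0.09241567 − (-0.064) = 0.15641567 V.
Divide by LSB: 0.15641567 × 65536/0.637 = 16092.3977.
Truncating gives code 16092.

16092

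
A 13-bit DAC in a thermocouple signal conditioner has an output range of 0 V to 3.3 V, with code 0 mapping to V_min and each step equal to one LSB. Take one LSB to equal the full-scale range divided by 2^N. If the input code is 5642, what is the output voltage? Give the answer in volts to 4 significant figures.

2.273 V

Full-scale range = 3.3 V. LSB = 3.3 V / 2^13.
V_out = V_min + code × LSB = 0 V + 5642 × 3.3 V / 8192
      = 0 V + 2.27278 V = 2.27278 V.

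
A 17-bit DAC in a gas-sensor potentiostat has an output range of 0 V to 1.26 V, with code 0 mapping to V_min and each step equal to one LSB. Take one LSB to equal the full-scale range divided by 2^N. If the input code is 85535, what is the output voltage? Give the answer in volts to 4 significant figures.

0.8223 V

V_FS = 1.26 V. LSB = 1.26 V / 2^17.
V_out = 0 + 85535 × (1.26/131072) V
      = 0 V + 0.822251 V = 0.822251 V.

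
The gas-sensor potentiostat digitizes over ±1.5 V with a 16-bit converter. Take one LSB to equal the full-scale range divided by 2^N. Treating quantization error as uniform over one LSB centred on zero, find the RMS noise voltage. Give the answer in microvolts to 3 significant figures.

Range = 1.5 − (-1.5) = 3 V.
LSB = 3 V ÷ 2^16 = 3/65536 V = 45.776 µV.
For a uniform distribution on [−LSB/2, +LSB/2], V_rms = LSB/√12 = 45.776 µV/3.4641 = 13.2 µV.

13.2 µV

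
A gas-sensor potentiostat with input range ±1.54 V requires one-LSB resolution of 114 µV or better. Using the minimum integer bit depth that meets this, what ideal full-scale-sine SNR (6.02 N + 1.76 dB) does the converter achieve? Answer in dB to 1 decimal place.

Full-scale range = 1.54 V − (-1.54 V) = 3.08 V.
Required number of levels: 3.08/114 µV = 27018; smallest N with 2^N ≥ that is 15.
6.02(15) + 1.76 = 92.06 dB.

92.1 dB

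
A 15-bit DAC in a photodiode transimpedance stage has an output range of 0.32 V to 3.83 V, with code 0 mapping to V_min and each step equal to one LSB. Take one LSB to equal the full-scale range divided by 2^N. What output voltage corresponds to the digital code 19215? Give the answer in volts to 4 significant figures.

2.378 V

The full-scale span is 3.83 − (0.32) = 3.51 V. LSB = 3.51 V / 2^15.
Output = V_min + (19215/32768) × range = 0.32 + 0.586395 × 3.51 V
      = 0.32 V + 2.05825 V = 2.37825 V.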